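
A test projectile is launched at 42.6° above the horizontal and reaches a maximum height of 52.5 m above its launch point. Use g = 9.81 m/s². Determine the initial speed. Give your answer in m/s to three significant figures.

47.4 m/s

At the peak v_y = 0, so v_y0 = √(2gH) = √(2 × 9.81 × 52.5) = 32.09 m/s.
v_y0 = v₀ sin θ ⇒ v₀ = 32.09 / sin 42.6° = 47.42 m/s.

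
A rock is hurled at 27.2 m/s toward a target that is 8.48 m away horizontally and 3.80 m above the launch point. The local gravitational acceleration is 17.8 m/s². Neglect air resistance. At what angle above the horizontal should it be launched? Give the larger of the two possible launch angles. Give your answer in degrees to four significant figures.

Trajectory: y = x tanθ − g x² (1 + tan²θ)/(2v₀²). With x = 8.48, y = 3.80, v₀ = 27.2, g = 17.8:
0.8651 tan²θ − 8.48 tanθ + (4.665) = 0.
tanθ = [8.48 ± √(8.48² − 4 × 0.8651 × (4.665))] / (2 × 0.8651) = (8.48 ± 7.468) / 1.730, giving tanθ = 0.5850 or 9.218.
θ = 30.33° or 83.81°; the larger is 83.81°.

83.81°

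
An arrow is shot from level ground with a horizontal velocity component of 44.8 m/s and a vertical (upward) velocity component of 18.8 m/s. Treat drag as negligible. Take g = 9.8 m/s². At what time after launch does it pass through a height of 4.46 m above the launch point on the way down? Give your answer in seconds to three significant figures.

3.58 s

Set y = v_y0 t − ½ g t² = 4.46: 4.900 t² − 18.80 t + 4.46 = 0.
Quadratic formula: t = (18.80 ± √266.02) / 9.80 = (18.80 ± 16.31) / 9.80 → t = 0.2541 s or 3.583 s.
The descending-branch root is 3.583 s.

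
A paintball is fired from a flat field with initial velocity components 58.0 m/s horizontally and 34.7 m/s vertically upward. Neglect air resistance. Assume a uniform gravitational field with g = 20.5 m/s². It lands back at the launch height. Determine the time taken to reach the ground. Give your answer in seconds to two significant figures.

It returns to y = 0 when t = 2 v_y0 / g = 2(34.70)/20.5 = 3.385 s.

3.4 s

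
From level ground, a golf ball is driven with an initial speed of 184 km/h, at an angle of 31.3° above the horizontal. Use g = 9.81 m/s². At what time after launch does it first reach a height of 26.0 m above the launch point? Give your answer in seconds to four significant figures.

1.283 s

Convert: 184 km/h = 184/3.6 = 51.11 m/s.
Resolve: vₓ = 51.11 cos 31.3° = 43.67 m/s and v_y0 = 51.11 sin 31.3° = 26.55 m/s.
Height y(t) = 26.55 t − 4.905 t² = 26.0 gives 4.905 t² − 26.55 t + 26.0 = 0.
Quadratic formula: t = (26.55 ± √194.95) / 9.81 = (26.55 ± 13.96) / 9.81 → t = 1.283 s or 4.130 s.
The first (ascending) time is 1.283 s.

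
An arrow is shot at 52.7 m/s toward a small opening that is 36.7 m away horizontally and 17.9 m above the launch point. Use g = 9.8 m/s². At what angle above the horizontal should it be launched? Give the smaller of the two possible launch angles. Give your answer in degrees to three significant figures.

Trajectory: y = x tanθ − g x² (1 + tan²θ)/(2v₀²). With x = 36.7, y = 17.9, v₀ = 52.7, g = 9.80:
2.376 tan²θ − 36.7 tanθ + (20.28) = 0.
tanθ = [36.7 ± √(36.7² − 4 × 2.376 × (20.28))] / (2 × 2.376) = (36.7 ± 33.97) / 4.753, giving tanθ = 0.5738 or 14.87.
θ = 29.85° or 86.15°; the smaller is 29.85°.

29.8°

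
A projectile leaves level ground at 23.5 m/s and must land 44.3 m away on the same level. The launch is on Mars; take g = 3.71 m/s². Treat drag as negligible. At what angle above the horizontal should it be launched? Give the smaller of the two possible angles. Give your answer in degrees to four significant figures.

R = v₀² sin 2θ / g gives sin 2θ = gR/v₀² = 3.71·44.3/23.5² = 0.2976.
2θ = 17.31° or 180° − 17.31° = 162.7°, so θ = 8.657° or 81.34°.
The smaller angle is 8.657°.

8.657°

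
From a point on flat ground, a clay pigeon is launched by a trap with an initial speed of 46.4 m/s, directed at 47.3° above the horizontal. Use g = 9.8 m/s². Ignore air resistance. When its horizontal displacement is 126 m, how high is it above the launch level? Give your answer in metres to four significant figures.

57.98 m

Resolve: vₓ = 46.40 cos 47.3° = 31.47 m/s and v_y0 = 46.40 sin 47.3° = 34.10 m/s.
x = vₓ t ⇒ t = 126/31.47 = 4.004 s.
Height: y = v_y0 t − ½ g t² = 34.10 × 4.004 − 4.900 × 4.004² = 136.5 − 78.57 = 57.98 m.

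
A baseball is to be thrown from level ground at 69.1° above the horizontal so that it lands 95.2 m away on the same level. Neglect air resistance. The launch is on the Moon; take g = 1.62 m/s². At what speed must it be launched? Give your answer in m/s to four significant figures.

From R = (v₀² / g) sin 2θ: v₀ = √(gR / sin 2θ).
v₀ = √(1.62 × 95.2 / sin 138.2°) = √(154.2 / 0.6665) = √231.38 = 15.21 m/s.

15.21 m/s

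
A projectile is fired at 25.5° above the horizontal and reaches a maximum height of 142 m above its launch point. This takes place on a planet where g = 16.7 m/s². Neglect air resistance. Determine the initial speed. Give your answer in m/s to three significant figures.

At the peak v_y = 0, so v_y0 = √(2gH) = √(2 × 16.7 × 142) = 68.87 m/s.
v_y0 = v₀ sin θ ⇒ v₀ = 68.87 / sin 25.5° = 160.0 m/s.

160 m/s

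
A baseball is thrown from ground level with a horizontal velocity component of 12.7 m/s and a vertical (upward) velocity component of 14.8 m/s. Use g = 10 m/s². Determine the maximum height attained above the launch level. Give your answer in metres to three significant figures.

Peak height H = v_y0² / (2g) = 219.04 / 20.00 = 10.95 m.

11.0 m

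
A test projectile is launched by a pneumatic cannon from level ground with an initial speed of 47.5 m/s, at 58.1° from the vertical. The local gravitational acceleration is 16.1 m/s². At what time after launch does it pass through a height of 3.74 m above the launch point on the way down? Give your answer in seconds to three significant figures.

Components: vₓ = 47.50 sin 58.1° = 40.33 m/s, v_y0 = 47.50 cos 58.1° = 25.10 m/s.
Require v_y0 t − ½ g t² = 3.74, i.e. 8.050 t² − 25.10 t + 3.74 = 0.
Quadratic formula: t = (25.10 ± √509.62) / 16.1 = (25.10 ± 22.57) / 16.1 → t = 0.1569 s or 2.961 s.
The descending-branch root is 2.961 s.

2.96 s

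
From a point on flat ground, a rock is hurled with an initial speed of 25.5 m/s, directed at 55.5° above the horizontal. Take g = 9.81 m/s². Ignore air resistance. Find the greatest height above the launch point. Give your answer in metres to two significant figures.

vₓ = 25.50 cos 55.5° = 14.44 m/s; v_y0 = 25.50 sin 55.5° = 21.02 m/s.
At the apex v_y = 0, so H = v_y0²/(2g) = 21.02²/19.62 = 22.51 m.

23 m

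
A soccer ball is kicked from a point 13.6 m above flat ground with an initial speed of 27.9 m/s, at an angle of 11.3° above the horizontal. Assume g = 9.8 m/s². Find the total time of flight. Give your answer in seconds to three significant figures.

Components: vₓ = 27.90 cos 11.3° = 27.36 m/s, v_y0 = 27.90 sin 11.3° = 5.467 m/s.
Vertical motion (up positive, ground at y = 0): 4.900 t² − (5.467) t − 13.6 = 0, so t = (5.467 + √(5.467² + 2·9.80·13.6)) / 9.80 = (5.467 + 17.22) / 9.80 = 2.315 s.

2.31 s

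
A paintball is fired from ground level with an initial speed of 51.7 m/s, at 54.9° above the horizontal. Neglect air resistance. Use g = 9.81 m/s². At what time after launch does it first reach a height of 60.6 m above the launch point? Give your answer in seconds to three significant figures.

1.81 s

Horizontal component vₓ = 51.70 cos 54.9° = 29.73 m/s; vertical v_y0 = 51.70 sin 54.9° = 42.30 m/s.
Require v_y0 t − ½ g t² = 60.6, i.e. 4.905 t² − 42.30 t + 60.6 = 0.
t = [42.30 ± √(42.30² − 2·9.81·60.6)] / 9.81 = (42.30 ± 24.50) / 9.81, so t = 1.814 s or t = 6.809 s.
The first (ascending) time is 1.814 s.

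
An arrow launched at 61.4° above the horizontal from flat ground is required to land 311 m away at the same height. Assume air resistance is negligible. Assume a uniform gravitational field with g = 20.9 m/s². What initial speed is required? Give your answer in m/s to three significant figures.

87.9 m/s

On level ground R = v₀² sin 2θ / g ⇒ v₀ = √(gR / sin 2θ).
v₀ = √(20.9 × 311 / sin 122.8°) = √(6500 / 0.8406) = √7732.8 = 87.94 m/s.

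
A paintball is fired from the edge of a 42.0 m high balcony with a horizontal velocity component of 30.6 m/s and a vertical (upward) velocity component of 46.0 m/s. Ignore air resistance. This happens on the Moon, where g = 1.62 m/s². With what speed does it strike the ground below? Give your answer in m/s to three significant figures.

56.5 m/s

With up positive and y = 0 at the ground: y(t) = 42.0 + (46.00) t − 0.8100 t². Setting y = 0 and taking the positive root: t = [46.00 + √(46.00² + 2·1.62·42.0)] / 1.62 = (46.00 + 47.46) / 1.62 = 57.69 s.
Vertical velocity at impact: v_y = v_y0 − g t = 46.00 − 1.62 × 57.69 = −47.46 m/s.
Speed: |v| = √(vₓ² + v_y²) = √(30.60² + 47.46²) = 56.47 m/s.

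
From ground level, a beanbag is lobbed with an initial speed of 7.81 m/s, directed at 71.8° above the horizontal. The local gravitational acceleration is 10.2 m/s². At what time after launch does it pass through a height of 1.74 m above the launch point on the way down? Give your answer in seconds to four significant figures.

Components: vₓ = 7.810 cos 71.8° = 2.439 m/s, v_y0 = 7.810 sin 71.8° = 7.419 m/s.
Set y = v_y0 t − ½ g t² = 1.74: 5.100 t² − 7.419 t + 1.74 = 0.
t = [7.419 ± √(7.419² − 2·10.2·1.74)] / 10.2 = (7.419 ± 4.422) / 10.2, so t = 0.2939 s or t = 1.161 s.
The descending-branch root is 1.161 s.

1.161 s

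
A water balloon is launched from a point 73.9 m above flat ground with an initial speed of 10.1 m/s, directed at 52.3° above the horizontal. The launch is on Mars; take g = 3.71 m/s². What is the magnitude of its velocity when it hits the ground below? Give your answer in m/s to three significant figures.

25.5 m/s

Resolve: vₓ = 10.10 cos 52.3° = 6.176 m/s and v_y0 = 10.10 sin 52.3° = 7.991 m/s.
The projectile lands when y = 73.9 + (7.991) t − ½·3.71·t² = 0. Positive root: t = (7.991 + √(7.991² + 2·3.71·73.9)) / 3.71 = (7.991 + 24.74) / 3.71 = 8.823 s.
Vertical velocity at impact: v_y = v_y0 − g t = 7.991 − 3.71 × 8.823 = −24.74 m/s.
Speed: |v| = √(vₓ² + v_y²) = √(6.176² + 24.74²) = 25.50 m/s.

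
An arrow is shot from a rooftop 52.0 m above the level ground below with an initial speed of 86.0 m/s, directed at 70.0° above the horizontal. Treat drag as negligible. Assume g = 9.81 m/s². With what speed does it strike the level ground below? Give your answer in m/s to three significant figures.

91.7 m/s

vₓ = 86.00 cos 70.0° = 29.41 m/s; v_y0 = 86.00 sin 70.0° = 80.81 m/s.
The projectile lands when y = 52.0 + (80.81) t − ½·9.81·t² = 0. Positive root: t = (80.81 + √(80.81² + 2·9.81·52.0)) / 9.81 = (80.81 + 86.90) / 9.81 = 17.10 s.
Vertical velocity at impact: v_y = v_y0 − g t = 80.81 − 9.81 × 17.10 = −86.90 m/s.
Speed: |v| = √(vₓ² + v_y²) = √(29.41² + 86.90²) = 91.74 m/s.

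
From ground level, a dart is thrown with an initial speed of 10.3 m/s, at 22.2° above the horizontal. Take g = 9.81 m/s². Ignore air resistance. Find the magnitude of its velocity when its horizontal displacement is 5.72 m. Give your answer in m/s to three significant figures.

9.74 m/s

Components: vₓ = 10.30 cos 22.2° = 9.536 m/s, v_y0 = 10.30 sin 22.2° = 3.892 m/s.
Time to reach x = 5.72 m: t = x/vₓ = 5.72/9.536 = 0.5998 s.
Vertical velocity there: v_y = v_y0 − g t = 3.892 − 9.81 × 0.5998 = −1.992 m/s.
Speed: √(vₓ² + v_y²) = √(9.536² + 1.992²) = 9.742 m/s.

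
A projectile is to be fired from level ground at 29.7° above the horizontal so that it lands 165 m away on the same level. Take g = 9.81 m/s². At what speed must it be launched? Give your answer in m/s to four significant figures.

43.37 m/s

On level ground R = v₀² sin 2θ / g ⇒ v₀ = √(gR / sin 2θ).
v₀ = √(9.81 × 165 / sin 59.40°) = √(1619 / 0.8607) = √1880.5 = 43.37 m/s.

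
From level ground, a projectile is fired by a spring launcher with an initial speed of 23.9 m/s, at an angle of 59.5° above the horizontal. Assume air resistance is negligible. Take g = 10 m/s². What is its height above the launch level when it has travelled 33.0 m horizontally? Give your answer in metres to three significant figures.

19.0 m

Horizontal component vₓ = 23.90 cos 59.5° = 12.13 m/s; vertical v_y0 = 23.90 sin 59.5° = 20.59 m/s.
At x = 33.0 m, t = x/vₓ = 33.0/12.13 = 2.720 s.
Height: y = v_y0 t − ½ g t² = 20.59 × 2.720 − 5.000 × 2.720² = 56.02 − 37.01 = 19.02 m.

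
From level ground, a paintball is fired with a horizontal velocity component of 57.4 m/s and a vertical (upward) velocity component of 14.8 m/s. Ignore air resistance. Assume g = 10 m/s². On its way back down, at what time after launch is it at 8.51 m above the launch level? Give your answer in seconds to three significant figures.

Require v_y0 t − ½ g t² = 8.51, i.e. 5.000 t² − 14.80 t + 8.51 = 0.
Quadratic formula: t = (14.80 ± √48.840) / 10.0 = (14.80 ± 6.989) / 10.0 → t = 0.7811 s or 2.179 s.
The descending-branch root is 2.179 s.

2.18 s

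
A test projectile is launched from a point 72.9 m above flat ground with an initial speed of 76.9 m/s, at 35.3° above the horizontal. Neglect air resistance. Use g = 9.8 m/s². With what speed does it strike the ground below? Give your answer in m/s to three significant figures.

vₓ = 76.90 cos 35.3° = 62.76 m/s; v_y0 = 76.90 sin 35.3° = 44.44 m/s.
With up positive and y = 0 at the ground: y(t) = 72.9 + (44.44) t − 4.900 t². Setting y = 0 and taking the positive root: t = [44.44 + √(44.44² + 2·9.80·72.9)] / 9.80 = (44.44 + 58.34) / 9.80 = 10.49 s.
Vertical velocity at impact: v_y = v_y0 − g t = 44.44 − 9.80 × 10.49 = −58.34 m/s.
Speed: |v| = √(vₓ² + v_y²) = √(62.76² + 58.34²) = 85.69 m/s.

85.7 m/s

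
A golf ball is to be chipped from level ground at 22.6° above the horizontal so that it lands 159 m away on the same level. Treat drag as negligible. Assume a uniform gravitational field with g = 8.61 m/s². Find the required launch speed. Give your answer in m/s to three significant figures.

43.9 m/s

Level-ground range: R = v₀² sin(2θ)/g, so v₀ = √(gR / sin 2θ).
v₀ = √(8.61 × 159 / sin 45.20°) = √(1369 / 0.7096) = √1929.3 = 43.92 m/s.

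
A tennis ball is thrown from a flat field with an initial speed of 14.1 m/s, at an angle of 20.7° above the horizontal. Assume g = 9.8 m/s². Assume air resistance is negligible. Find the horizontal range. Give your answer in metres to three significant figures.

Resolve: vₓ = 14.10 cos 20.7° = 13.19 m/s and v_y0 = 14.10 sin 20.7° = 4.984 m/s.
Time aloft: T = 2 v_y0 / g = 2 × 4.984 / 9.80 = 1.017 s.
Horizontal distance R = vₓ T = 13.19 × 1.017 = 13.42 m.

13.4 m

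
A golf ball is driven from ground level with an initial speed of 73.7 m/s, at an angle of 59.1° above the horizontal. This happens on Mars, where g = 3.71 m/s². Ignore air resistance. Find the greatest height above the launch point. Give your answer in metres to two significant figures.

vₓ = 73.70 cos 59.1° = 37.85 m/s; v_y0 = 73.70 sin 59.1° = 63.24 m/s.
Peak height H = v_y0² / (2g) = 3999.2 / 7.420 = 539.0 m.

540 m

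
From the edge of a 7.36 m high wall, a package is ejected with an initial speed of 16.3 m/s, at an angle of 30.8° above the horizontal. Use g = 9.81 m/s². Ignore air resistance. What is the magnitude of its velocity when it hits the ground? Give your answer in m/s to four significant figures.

Horizontal component vₓ = 16.30 cos 30.8° = 14.00 m/s; vertical v_y0 = 16.30 sin 30.8° = 8.346 m/s.
Vertical motion (up positive, ground at y = 0): 4.905 t² − (8.346) t − 7.36 = 0, so t = (8.346 + √(8.346² + 2·9.81·7.36)) / 9.81 = (8.346 + 14.63) / 9.81 = 2.342 s.
Vertical velocity at impact: v_y = v_y0 − g t = 8.346 − 9.81 × 2.342 = −14.63 m/s.
Speed: |v| = √(vₓ² + v_y²) = √(14.00² + 14.63²) = 20.25 m/s.

20.25 m/s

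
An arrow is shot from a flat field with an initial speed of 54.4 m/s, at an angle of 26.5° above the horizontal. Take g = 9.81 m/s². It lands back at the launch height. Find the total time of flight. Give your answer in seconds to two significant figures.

4.9 s

Resolve: vₓ = 54.40 cos 26.5° = 48.68 m/s and v_y0 = 54.40 sin 26.5° = 24.27 m/s.
It returns to y = 0 when t = 2 v_y0 / g = 2(24.27)/9.81 = 4.949 s.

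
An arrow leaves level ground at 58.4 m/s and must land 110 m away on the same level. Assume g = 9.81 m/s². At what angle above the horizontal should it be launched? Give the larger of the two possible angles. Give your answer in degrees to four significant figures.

R = v₀² sin 2θ / g gives sin 2θ = gR/v₀² = 9.81·110/58.4² = 0.3164.
2θ = 18.45° or 180° − 18.45° = 161.6°, so θ = 9.223° or 80.78°.
The larger angle is 80.78°.

80.78°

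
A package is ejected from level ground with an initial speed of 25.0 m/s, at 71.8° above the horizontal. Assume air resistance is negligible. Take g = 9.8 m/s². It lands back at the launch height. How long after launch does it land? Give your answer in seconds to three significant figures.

4.85 s

Components: vₓ = 25.00 cos 71.8° = 7.808 m/s, v_y0 = 25.00 sin 71.8° = 23.75 m/s.
It returns to y = 0 when t = 2 v_y0 / g = 2(23.75)/9.80 = 4.847 s.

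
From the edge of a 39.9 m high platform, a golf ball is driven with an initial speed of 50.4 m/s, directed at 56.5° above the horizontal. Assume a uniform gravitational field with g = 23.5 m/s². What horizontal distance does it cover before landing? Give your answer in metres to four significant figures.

121.2 m

Resolve: vₓ = 50.40 cos 56.5° = 27.82 m/s and v_y0 = 50.40 sin 56.5° = 42.03 m/s.
Vertical motion (up positive, ground at y = 0): 11.75 t² − (42.03) t − 39.9 = 0, so t = (42.03 + √(42.03² + 2·23.5·39.9)) / 23.5 = (42.03 + 60.35) / 23.5 = 4.356 s.
Horizontal distance: R = vₓ t = 27.82 × 4.356 = 121.2 m.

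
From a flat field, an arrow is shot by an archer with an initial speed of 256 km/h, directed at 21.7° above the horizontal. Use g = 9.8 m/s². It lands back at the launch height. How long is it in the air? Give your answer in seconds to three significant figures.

Convert: 256 km/h = 256/3.6 = 71.11 m/s.
Resolve: vₓ = 71.11 cos 21.7° = 66.07 m/s and v_y0 = 71.11 sin 21.7° = 26.29 m/s.
Landing at launch height ⇒ T = 2 v_y0 / g = 2 × 26.29 / 9.80 = 5.366 s.

5.37 s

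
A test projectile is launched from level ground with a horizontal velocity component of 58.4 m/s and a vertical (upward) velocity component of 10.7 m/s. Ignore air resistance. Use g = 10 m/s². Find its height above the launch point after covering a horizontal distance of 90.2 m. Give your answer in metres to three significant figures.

x = vₓ t ⇒ t = 90.2/58.40 = 1.545 s.
Height: y = v_y0 t − ½ g t² = 10.70 × 1.545 − 5.000 × 1.545² = 16.53 − 11.93 = 4.599 m.

4.60 m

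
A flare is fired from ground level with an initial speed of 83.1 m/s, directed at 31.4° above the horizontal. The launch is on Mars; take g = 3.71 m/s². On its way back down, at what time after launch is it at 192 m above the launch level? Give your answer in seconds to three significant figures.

Resolve: vₓ = 83.10 cos 31.4° = 70.93 m/s and v_y0 = 83.10 sin 31.4° = 43.30 m/s.
Set y = v_y0 t − ½ g t² = 192: 1.855 t² − 43.30 t + 192 = 0.
t = [43.30 ± √(43.30² − 2·3.71·192)] / 3.71 = (43.30 ± 21.21) / 3.71, so t = 5.953 s or t = 17.39 s.
The descending-branch root is 17.39 s.

17.4 s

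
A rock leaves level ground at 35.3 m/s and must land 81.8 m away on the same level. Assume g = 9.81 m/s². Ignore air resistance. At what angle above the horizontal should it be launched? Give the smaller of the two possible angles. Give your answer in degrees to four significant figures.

20.04°

Level-ground range R = v₀² sin(2θ)/g ⇒ sin(2θ) = gR/v₀² = 9.81 × 81.8 / 35.3² = 0.6440.
2θ = 40.09° or 180° − 40.09° = 139.9°, so θ = 20.04° or 69.96°.
The smaller angle is 20.04°.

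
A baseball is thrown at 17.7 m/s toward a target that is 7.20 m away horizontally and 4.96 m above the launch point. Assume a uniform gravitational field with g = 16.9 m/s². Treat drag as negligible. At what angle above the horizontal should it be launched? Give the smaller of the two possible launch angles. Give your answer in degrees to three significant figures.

48.5°

Trajectory: y = x tanθ − g x² (1 + tan²θ)/(2v₀²). With x = 7.20, y = 4.96, v₀ = 17.7, g = 16.9:
1.398 tan²θ − 7.20 tanθ + (6.358) = 0.
tanθ = [7.20 ± √(7.20² − 4 × 1.398 × (6.358))] / (2 × 1.398) = (7.20 ± 4.035) / 2.796, giving tanθ = 1.132 or 4.018.
θ = 48.54° or 76.02°; the smaller is 48.54°.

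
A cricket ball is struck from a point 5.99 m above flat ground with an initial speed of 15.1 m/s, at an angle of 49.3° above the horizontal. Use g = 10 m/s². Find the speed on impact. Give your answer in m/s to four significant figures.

Components: vₓ = 15.10 cos 49.3° = 9.847 m/s, v_y0 = 15.10 sin 49.3° = 11.45 m/s.
The projectile lands when y = 5.99 + (11.45) t − ½·10.0·t² = 0. Positive root: t = (11.45 + √(11.45² + 2·10.0·5.99)) / 10.0 = (11.45 + 15.84) / 10.0 = 2.729 s.
Vertical velocity at impact: v_y = v_y0 − g t = 11.45 − 10.0 × 2.729 = −15.84 m/s.
Speed: |v| = √(vₓ² + v_y²) = √(9.847² + 15.84²) = 18.65 m/s.

18.65 m/s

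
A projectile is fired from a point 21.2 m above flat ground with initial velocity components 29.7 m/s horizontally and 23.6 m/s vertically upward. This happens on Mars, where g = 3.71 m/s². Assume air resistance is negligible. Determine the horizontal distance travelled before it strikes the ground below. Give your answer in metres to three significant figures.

With up positive and y = 0 at the ground: y(t) = 21.2 + (23.60) t − 1.855 t². Setting y = 0 and taking the positive root: t = [23.60 + √(23.60² + 2·3.71·21.2)] / 3.71 = (23.60 + 26.73) / 3.71 = 13.56 s.
Horizontal distance: R = vₓ t = 29.70 × 13.56 = 402.9 m.

403 m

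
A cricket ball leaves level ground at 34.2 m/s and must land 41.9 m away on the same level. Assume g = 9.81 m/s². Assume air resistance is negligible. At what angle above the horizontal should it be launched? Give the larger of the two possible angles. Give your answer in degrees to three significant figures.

79.7°

R = v₀² sin 2θ / g gives sin 2θ = gR/v₀² = 9.81·41.9/34.2² = 0.3514.
2θ = 20.57° or 180° − 20.57° = 159.4°, so θ = 10.29° or 79.71°.
The larger angle is 79.71°.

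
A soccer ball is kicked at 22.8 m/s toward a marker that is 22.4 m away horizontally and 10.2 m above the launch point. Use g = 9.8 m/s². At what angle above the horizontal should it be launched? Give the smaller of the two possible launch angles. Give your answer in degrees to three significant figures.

38.7°

Trajectory: y = x tanθ − g x² (1 + tan²θ)/(2v₀²). With x = 22.4, y = 10.2, v₀ = 22.8, g = 9.80:
4.730 tan²θ − 22.4 tanθ + (14.93) = 0.
tanθ = [22.4 ± √(22.4² − 4 × 4.730 × (14.93))] / (2 × 4.730) = (22.4 ± 14.81) / 9.459, giving tanθ = 0.8025 or 3.934.
θ = 38.75° or 75.74°; the smaller is 38.75°.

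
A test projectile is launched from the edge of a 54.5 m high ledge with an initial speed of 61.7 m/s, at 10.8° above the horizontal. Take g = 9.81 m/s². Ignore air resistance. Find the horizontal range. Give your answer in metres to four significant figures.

Components: vₓ = 61.70 cos 10.8° = 60.61 m/s, v_y0 = 61.70 sin 10.8° = 11.56 m/s.
The projectile lands when y = 54.5 + (11.56) t − ½·9.81·t² = 0. Positive root: t = (11.56 + √(11.56² + 2·9.81·54.5)) / 9.81 = (11.56 + 34.68) / 9.81 = 4.714 s.
Horizontal distance: R = vₓ t = 60.61 × 4.714 = 285.7 m.

285.7 m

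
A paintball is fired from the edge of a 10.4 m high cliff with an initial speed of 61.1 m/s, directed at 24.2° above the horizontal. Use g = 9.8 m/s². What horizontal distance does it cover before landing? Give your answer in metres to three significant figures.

306 m

Horizontal component vₓ = 61.10 cos 24.2° = 55.73 m/s; vertical v_y0 = 61.10 sin 24.2° = 25.05 m/s.
Vertical motion (up positive, ground at y = 0): 4.900 t² − (25.05) t − 10.4 = 0, so t = (25.05 + √(25.05² + 2·9.80·10.4)) / 9.80 = (25.05 + 28.83) / 9.80 = 5.498 s.
Horizontal distance: R = vₓ t = 55.73 × 5.498 = 306.4 m.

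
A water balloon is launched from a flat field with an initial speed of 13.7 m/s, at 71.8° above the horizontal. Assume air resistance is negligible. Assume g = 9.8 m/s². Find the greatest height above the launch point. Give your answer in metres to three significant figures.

vₓ = 13.70 cos 71.8° = 4.279 m/s; v_y0 = 13.70 sin 71.8° = 13.01 m/s.
At the apex v_y = 0, so H = v_y0²/(2g) = 13.01²/19.60 = 8.642 m.

8.64 m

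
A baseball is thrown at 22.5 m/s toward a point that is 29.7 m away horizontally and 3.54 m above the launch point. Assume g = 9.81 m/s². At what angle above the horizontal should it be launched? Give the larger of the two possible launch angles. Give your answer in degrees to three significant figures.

71.6°

Trajectory: y = x tanθ − g x² (1 + tan²θ)/(2v₀²). With x = 29.7, y = 3.54, v₀ = 22.5, g = 9.81:
8.546 tan²θ − 29.7 tanθ + (12.09) = 0.
tanθ = [29.7 ± √(29.7² − 4 × 8.546 × (12.09))] / (2 × 8.546) = (29.7 ± 21.65) / 17.09, giving tanθ = 0.4707 or 3.004.
θ = 25.21° or 71.59°; the larger is 71.59°.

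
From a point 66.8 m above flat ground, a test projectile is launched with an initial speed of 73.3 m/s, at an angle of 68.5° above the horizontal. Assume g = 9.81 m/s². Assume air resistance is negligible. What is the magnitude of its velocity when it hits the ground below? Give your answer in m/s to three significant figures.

81.8 m/s

Horizontal component vₓ = 73.30 cos 68.5° = 26.86 m/s; vertical v_y0 = 73.30 sin 68.5° = 68.20 m/s.
With up positive and y = 0 at the ground: y(t) = 66.8 + (68.20) t − 4.905 t². Setting y = 0 and taking the positive root: t = [68.20 + √(68.20² + 2·9.81·66.8)] / 9.81 = (68.20 + 77.21) / 9.81 = 14.82 s.
Vertical velocity at impact: v_y = v_y0 − g t = 68.20 − 9.81 × 14.82 = −77.21 m/s.
Speed: |v| = √(vₓ² + v_y²) = √(26.86² + 77.21²) = 81.75 m/s.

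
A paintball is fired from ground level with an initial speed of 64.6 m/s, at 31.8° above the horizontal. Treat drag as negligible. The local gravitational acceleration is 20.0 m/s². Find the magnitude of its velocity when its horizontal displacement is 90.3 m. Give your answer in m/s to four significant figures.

54.92 m/s

Horizontal component vₓ = 64.60 cos 31.8° = 54.90 m/s; vertical v_y0 = 64.60 sin 31.8° = 34.04 m/s.
x = vₓ t ⇒ t = 90.3/54.90 = 1.645 s.
Vertical velocity there: v_y = v_y0 − g t = 34.04 − 20.0 × 1.645 = 1.147 m/s.
Speed: √(vₓ² + v_y²) = √(54.90² + 1.147²) = 54.92 m/s.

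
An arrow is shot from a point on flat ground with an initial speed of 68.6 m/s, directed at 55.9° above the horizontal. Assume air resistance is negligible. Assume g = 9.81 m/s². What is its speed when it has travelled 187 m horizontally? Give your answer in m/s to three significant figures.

39.5 m/s

Resolve: vₓ = 68.60 cos 55.9° = 38.46 m/s and v_y0 = 68.60 sin 55.9° = 56.80 m/s.
x = vₓ t ⇒ t = 187/38.46 = 4.862 s.
Vertical velocity there: v_y = v_y0 − g t = 56.80 − 9.81 × 4.862 = 9.107 m/s.
Speed: √(vₓ² + v_y²) = √(38.46² + 9.107²) = 39.52 m/s.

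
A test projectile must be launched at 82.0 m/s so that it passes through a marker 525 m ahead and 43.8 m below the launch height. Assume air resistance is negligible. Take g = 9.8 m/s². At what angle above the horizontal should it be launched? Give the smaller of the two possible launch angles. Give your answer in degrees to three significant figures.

Trajectory: y = x tanθ − g x² (1 + tan²θ)/(2v₀²). With x = 525, y = −43.8, v₀ = 82.0, g = 9.80:
200.9 tan²θ − 525 tanθ + (157.1) = 0.
tanθ = [525 ± √(525² − 4 × 200.9 × (157.1))] / (2 × 200.9) = (525 ± 386.6) / 401.7, giving tanθ = 0.3446 or 2.269.
θ = 19.01° or 66.22°; the smaller is 19.01°.

19.0°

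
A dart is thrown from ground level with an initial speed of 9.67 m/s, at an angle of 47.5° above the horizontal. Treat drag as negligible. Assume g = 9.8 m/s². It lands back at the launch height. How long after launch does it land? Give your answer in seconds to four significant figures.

1.455 s

Components: vₓ = 9.670 cos 47.5° = 6.533 m/s, v_y0 = 9.670 sin 47.5° = 7.129 m/s.
It returns to y = 0 when t = 2 v_y0 / g = 2(7.129)/9.80 = 1.455 s.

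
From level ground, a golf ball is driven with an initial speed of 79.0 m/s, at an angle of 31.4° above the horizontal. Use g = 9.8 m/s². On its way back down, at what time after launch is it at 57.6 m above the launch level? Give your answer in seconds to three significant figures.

vₓ = 79.00 cos 31.4° = 67.43 m/s; v_y0 = 79.00 sin 31.4° = 41.16 m/s.
Height y(t) = 41.16 t − 4.900 t² = 57.6 gives 4.900 t² − 41.16 t + 57.6 = 0.
t = [41.16 ± √(41.16² − 2·9.80·57.6)] / 9.80 = (41.16 ± 23.77) / 9.80, so t = 1.774 s or t = 6.626 s.
The descending-branch root is 6.626 s.

6.63 s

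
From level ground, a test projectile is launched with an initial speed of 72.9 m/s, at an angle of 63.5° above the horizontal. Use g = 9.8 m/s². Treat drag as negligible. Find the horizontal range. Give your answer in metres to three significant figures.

433 m

Horizontal component vₓ = 72.90 cos 63.5° = 32.53 m/s; vertical v_y0 = 72.90 sin 63.5° = 65.24 m/s.
Flight time T = 2 v_y0 / g = 13.31 s.
Horizontal distance R = vₓ T = 32.53 × 13.31 = 433.1 m.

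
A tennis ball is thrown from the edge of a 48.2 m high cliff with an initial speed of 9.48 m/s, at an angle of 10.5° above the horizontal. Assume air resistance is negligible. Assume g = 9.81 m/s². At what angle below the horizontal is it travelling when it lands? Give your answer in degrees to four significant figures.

73.16°

Resolve: vₓ = 9.480 cos 10.5° = 9.321 m/s and v_y0 = 9.480 sin 10.5° = 1.728 m/s.
With up positive and y = 0 at the ground: y(t) = 48.2 + (1.728) t − 4.905 t². Setting y = 0 and taking the positive root: t = [1.728 + √(1.728² + 2·9.81·48.2)] / 9.81 = (1.728 + 30.80) / 9.81 = 3.316 s.
At impact: v_y = v_y0 − g t = −30.80 m/s; vₓ = 9.321 m/s.
Angle below horizontal: arctan(|v_y|/vₓ) = arctan(30.80/9.321) = 73.16°.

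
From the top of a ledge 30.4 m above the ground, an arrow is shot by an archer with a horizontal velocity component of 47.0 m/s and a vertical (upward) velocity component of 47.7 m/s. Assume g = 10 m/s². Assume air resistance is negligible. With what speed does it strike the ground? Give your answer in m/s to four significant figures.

71.36 m/s

The projectile lands when y = 30.4 + (47.70) t − ½·10.0·t² = 0. Positive root: t = (47.70 + √(47.70² + 2·10.0·30.4)) / 10.0 = (47.70 + 53.70) / 10.0 = 10.14 s.
Vertical velocity at impact: v_y = v_y0 − g t = 47.70 − 10.0 × 10.14 = −53.70 m/s.
Speed: |v| = √(vₓ² + v_y²) = √(47.00² + 53.70²) = 71.36 m/s.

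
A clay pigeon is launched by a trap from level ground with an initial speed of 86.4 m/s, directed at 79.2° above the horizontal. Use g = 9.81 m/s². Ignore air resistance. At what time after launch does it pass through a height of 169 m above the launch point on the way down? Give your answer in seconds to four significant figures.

15.01 s

vₓ = 86.40 cos 79.2° = 16.19 m/s; v_y0 = 86.40 sin 79.2° = 84.87 m/s.
Require v_y0 t − ½ g t² = 169, i.e. 4.905 t² − 84.87 t + 169 = 0.
Quadratic formula: t = (84.87 ± √3887.1) / 9.81 = (84.87 ± 62.35) / 9.81 → t = 2.296 s or 15.01 s.
The descending-branch root is 15.01 s.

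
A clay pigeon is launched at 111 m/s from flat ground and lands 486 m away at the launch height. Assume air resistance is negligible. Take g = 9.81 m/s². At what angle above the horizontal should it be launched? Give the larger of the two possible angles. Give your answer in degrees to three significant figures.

78.6°

From R = (v₀²/g) sin 2θ: sin 2θ = 9.81 × 486 / 12321 = 0.3870.
2θ = 22.77° or 180° − 22.77° = 157.2°, so θ = 11.38° or 78.62°.
The larger angle is 78.62°.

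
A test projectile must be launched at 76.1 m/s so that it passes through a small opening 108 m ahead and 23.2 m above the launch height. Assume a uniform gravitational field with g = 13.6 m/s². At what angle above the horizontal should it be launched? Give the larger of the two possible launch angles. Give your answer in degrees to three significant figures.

82.4°

Trajectory: y = x tanθ − g x² (1 + tan²θ)/(2v₀²). With x = 108, y = 23.2, v₀ = 76.1, g = 13.6:
13.70 tan²θ − 108 tanθ + (36.90) = 0.
tanθ = [108 ± √(108² − 4 × 13.70 × (36.90))] / (2 × 13.70) = (108 ± 98.20) / 27.39, giving tanθ = 0.3579 or 7.528.
θ = 19.69° or 82.43°; the larger is 82.43°.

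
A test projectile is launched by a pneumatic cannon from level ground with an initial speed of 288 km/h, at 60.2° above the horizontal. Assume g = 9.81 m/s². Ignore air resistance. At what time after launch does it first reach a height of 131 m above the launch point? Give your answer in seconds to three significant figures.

2.24 s

Convert: 288 km/h = 288/3.6 = 80.00 m/s.
Horizontal component vₓ = 80.00 cos 60.2° = 39.76 m/s; vertical v_y0 = 80.00 sin 60.2° = 69.42 m/s.
Require v_y0 t − ½ g t² = 131, i.e. 4.905 t² − 69.42 t + 131 = 0.
t = [69.42 ± √(69.42² − 2·9.81·131)] / 9.81 = (69.42 ± 47.42) / 9.81, so t = 2.242 s or t = 11.91 s.
The first (ascending) time is 2.242 s.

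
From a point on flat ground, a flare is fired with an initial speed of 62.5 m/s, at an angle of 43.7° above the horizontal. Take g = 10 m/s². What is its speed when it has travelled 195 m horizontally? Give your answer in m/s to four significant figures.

vₓ = 62.50 cos 43.7° = 45.19 m/s; v_y0 = 62.50 sin 43.7° = 43.18 m/s.
x = vₓ t ⇒ t = 195/45.19 = 4.316 s.
Vertical velocity there: v_y = v_y0 − g t = 43.18 − 10.0 × 4.316 = 0.02466 m/s.
Speed: √(vₓ² + v_y²) = √(45.19² + 0.02466²) = 45.19 m/s.

45.19 m/s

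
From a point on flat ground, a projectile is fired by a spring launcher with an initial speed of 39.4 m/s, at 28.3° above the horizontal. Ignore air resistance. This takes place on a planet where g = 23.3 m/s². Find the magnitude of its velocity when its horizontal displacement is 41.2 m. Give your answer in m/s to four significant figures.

vₓ = 39.40 cos 28.3° = 34.69 m/s; v_y0 = 39.40 sin 28.3° = 18.68 m/s.
At x = 41.2 m, t = x/vₓ = 41.2/34.69 = 1.188 s.
Vertical velocity there: v_y = v_y0 − g t = 18.68 − 23.3 × 1.188 = −8.993 m/s.
Speed: √(vₓ² + v_y²) = √(34.69² + 8.993²) = 35.84 m/s.

35.84 m/s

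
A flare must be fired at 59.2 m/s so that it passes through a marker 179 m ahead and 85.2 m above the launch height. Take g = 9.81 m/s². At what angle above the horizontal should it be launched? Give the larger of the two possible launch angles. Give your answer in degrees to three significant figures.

71.8°

Trajectory: y = x tanθ − g x² (1 + tan²θ)/(2v₀²). With x = 179, y = 85.2, v₀ = 59.2, g = 9.81:
44.84 tan²θ − 179 tanθ + (130.0) = 0.
tanθ = [179 ± √(179² − 4 × 44.84 × (130.0))] / (2 × 44.84) = (179 ± 93.35) / 89.69, giving tanθ = 0.9550 or 3.037.
θ = 43.68° or 71.77°; the larger is 71.77°.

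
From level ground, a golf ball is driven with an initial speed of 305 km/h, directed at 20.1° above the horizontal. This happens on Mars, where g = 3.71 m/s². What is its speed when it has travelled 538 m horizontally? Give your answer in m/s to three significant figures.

79.7 m/s

Convert: 305 km/h = 305/3.6 = 84.72 m/s.
Components: vₓ = 84.72 cos 20.1° = 79.56 m/s, v_y0 = 84.72 sin 20.1° = 29.12 m/s.
x = vₓ t ⇒ t = 538/79.56 = 6.762 s.
Vertical velocity there: v_y = v_y0 − g t = 29.12 − 3.71 × 6.762 = 4.029 m/s.
Speed: √(vₓ² + v_y²) = √(79.56² + 4.029²) = 79.66 m/s.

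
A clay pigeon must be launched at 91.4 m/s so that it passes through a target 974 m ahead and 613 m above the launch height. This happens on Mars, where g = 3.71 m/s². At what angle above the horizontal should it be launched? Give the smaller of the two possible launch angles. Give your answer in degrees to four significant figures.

48.09°

Trajectory: y = x tanθ − g x² (1 + tan²θ)/(2v₀²). With x = 974, y = 613, v₀ = 91.4, g = 3.71:
210.7 tan²θ − 974 tanθ + (823.7) = 0.
tanθ = [974 ± √(974² − 4 × 210.7 × (823.7))] / (2 × 210.7) = (974 ± 504.6) / 421.3, giving tanθ = 1.114 or 3.510.
θ = 48.09° or 74.10°; the smaller is 48.09°.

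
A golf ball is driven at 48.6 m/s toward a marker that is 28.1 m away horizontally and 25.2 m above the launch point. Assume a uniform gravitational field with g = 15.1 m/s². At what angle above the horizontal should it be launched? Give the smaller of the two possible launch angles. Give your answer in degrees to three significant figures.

47.6°

Trajectory: y = x tanθ − g x² (1 + tan²θ)/(2v₀²). With x = 28.1, y = 25.2, v₀ = 48.6, g = 15.1:
2.524 tan²θ − 28.1 tanθ + (27.72) = 0.
tanθ = [28.1 ± √(28.1² − 4 × 2.524 × (27.72))] / (2 × 2.524) = (28.1 ± 22.58) / 5.048, giving tanθ = 1.094 or 10.04.
θ = 47.57° or 84.31°; the smaller is 47.57°.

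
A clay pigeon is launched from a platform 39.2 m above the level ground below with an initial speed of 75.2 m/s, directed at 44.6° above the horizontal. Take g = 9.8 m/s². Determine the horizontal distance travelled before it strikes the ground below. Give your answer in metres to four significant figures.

vₓ = 75.20 cos 44.6° = 53.54 m/s; v_y0 = 75.20 sin 44.6° = 52.80 m/s.
The projectile lands when y = 39.2 + (52.80) t − ½·9.80·t² = 0. Positive root: t = (52.80 + √(52.80² + 2·9.80·39.2)) / 9.80 = (52.80 + 59.64) / 9.80 = 11.47 s.
Horizontal distance: R = vₓ t = 53.54 × 11.47 = 614.3 m.

614.3 m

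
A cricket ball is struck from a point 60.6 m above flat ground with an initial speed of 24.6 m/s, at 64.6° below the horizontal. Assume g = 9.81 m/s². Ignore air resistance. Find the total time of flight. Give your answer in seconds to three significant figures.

1.92 s

Components: vₓ = 24.60 cos 64.6° = 10.55 m/s, v_y0 = −22.22 m/s (downward).
The projectile lands when y = 60.6 + (−22.22) t − ½·9.81·t² = 0. Positive root: t = (−22.22 + √(22.22² + 2·9.81·60.6)) / 9.81 = (−22.22 + 41.02) / 9.81 = 1.916 s.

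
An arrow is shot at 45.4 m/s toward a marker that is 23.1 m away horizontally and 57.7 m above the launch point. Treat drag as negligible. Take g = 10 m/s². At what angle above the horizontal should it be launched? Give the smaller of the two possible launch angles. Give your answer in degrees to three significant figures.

Trajectory: y = x tanθ − g x² (1 + tan²θ)/(2v₀²). With x = 23.1, y = 57.7, v₀ = 45.4, g = 10.0:
1.294 tan²θ − 23.1 tanθ + (58.99) = 0.
tanθ = [23.1 ± √(23.1² − 4 × 1.294 × (58.99))] / (2 × 1.294) = (23.1 ± 15.10) / 2.589, giving tanθ = 3.088 or 14.76.
θ = 72.06° or 86.12°; the smaller is 72.06°.

72.1°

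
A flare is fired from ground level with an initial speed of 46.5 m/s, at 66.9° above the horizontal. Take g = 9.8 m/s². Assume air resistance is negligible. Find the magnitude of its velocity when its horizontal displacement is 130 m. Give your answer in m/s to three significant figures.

32.6 m/s

Resolve: vₓ = 46.50 cos 66.9° = 18.24 m/s and v_y0 = 46.50 sin 66.9° = 42.77 m/s.
x = vₓ t ⇒ t = 130/18.24 = 7.126 s.
Vertical velocity there: v_y = v_y0 − g t = 42.77 − 9.80 × 7.126 = −27.06 m/s.
Speed: √(vₓ² + v_y²) = √(18.24² + 27.06²) = 32.64 m/s.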